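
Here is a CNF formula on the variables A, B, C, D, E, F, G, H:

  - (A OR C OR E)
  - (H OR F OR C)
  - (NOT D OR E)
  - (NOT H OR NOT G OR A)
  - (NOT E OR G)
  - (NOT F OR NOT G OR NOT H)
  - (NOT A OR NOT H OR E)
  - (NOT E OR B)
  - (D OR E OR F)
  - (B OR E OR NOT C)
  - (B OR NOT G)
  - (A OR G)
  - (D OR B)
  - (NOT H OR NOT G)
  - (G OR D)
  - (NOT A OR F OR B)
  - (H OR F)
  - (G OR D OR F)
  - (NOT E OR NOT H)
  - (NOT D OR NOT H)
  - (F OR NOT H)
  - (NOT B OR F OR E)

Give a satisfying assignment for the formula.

Set A = False and propagate.
  then G is forced to True.
  then H is forced to False.
  then B is forced to True.
  then F is forced to True.
Try C = True.
Branch on D: take D = True.
  then E is forced to True.
Every clause has at least one true literal under this assignment.

A = F, B = T, C = T, D = T, E = T, F = T, G = T, H = F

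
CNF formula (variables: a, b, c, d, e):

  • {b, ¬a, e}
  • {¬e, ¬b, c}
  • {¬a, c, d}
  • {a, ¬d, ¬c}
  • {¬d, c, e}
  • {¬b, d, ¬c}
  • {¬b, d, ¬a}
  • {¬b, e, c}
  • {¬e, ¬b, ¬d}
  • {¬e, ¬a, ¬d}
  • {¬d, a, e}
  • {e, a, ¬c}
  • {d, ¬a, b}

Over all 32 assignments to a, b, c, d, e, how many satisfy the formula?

5

The models are:
  a=0 b=0 c=0 d=0 e=0
  a=0 b=0 c=0 d=0 e=1
  a=0 b=0 c=0 d=1 e=1
  a=0 b=0 c=1 d=0 e=1
  a=1 b=1 c=1 d=1 e=0
Count: 5.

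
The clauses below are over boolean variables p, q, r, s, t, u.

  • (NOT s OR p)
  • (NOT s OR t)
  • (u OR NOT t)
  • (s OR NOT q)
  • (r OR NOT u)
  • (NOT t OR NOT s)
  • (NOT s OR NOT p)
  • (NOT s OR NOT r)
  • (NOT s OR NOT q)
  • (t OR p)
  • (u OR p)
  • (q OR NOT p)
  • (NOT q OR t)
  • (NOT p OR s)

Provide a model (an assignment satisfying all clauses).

p=False, q=False, r=True, s=False, t=True, u=True

Try p = False.
  then s is forced to False.
  then q is forced to False.
  then t is forced to True.
  then u is forced to True.
  then r is forced to True.
Every clause has at least one true literal under this assignment.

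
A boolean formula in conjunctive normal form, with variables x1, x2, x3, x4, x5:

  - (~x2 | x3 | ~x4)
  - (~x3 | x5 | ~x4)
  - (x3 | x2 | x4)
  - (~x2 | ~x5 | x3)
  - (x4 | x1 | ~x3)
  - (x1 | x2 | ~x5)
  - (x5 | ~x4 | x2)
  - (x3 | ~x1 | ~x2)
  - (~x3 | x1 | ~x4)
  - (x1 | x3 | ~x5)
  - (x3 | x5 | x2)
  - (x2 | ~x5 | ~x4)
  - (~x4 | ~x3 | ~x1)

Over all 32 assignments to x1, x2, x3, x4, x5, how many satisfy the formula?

Satisfying assignments:
  x1=0 x2=1 x3=0 x4=0 x5=0
  x1=1 x2=0 x3=1 x4=0 x5=0
  x1=1 x2=0 x3=1 x4=0 x5=1
  x1=1 x2=1 x3=1 x4=0 x5=0
  x1=1 x2=1 x3=1 x4=0 x5=1
That's 5 in total.

5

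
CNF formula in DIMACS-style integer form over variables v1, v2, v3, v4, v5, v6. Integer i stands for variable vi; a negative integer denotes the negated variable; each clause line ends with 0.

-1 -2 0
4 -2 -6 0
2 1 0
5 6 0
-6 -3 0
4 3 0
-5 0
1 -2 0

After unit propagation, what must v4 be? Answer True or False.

True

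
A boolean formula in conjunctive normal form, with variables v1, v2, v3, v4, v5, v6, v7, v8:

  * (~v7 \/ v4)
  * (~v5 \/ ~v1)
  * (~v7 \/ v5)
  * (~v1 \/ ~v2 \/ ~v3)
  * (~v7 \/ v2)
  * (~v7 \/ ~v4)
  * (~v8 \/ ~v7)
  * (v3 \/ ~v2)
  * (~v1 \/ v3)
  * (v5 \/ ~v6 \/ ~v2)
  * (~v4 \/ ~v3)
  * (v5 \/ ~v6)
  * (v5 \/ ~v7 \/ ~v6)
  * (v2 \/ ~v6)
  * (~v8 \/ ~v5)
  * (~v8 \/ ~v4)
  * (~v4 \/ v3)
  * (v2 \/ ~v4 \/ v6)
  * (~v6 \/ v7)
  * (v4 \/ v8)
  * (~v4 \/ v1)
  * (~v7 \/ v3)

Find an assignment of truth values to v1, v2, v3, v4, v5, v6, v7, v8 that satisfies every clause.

Set v1 = False and propagate.
  then v4 is forced to False.
  then v7 is forced to False.
  then v6 is forced to False.
  then v8 is forced to True.
  then v5 is forced to False.
The remaining clauses are satisfied by v2 = False, v3 = True.

v1 = 0, v2 = 0, v3 = 1, v4 = 0, v5 = 0, v6 = 0, v7 = 0, v8 = 1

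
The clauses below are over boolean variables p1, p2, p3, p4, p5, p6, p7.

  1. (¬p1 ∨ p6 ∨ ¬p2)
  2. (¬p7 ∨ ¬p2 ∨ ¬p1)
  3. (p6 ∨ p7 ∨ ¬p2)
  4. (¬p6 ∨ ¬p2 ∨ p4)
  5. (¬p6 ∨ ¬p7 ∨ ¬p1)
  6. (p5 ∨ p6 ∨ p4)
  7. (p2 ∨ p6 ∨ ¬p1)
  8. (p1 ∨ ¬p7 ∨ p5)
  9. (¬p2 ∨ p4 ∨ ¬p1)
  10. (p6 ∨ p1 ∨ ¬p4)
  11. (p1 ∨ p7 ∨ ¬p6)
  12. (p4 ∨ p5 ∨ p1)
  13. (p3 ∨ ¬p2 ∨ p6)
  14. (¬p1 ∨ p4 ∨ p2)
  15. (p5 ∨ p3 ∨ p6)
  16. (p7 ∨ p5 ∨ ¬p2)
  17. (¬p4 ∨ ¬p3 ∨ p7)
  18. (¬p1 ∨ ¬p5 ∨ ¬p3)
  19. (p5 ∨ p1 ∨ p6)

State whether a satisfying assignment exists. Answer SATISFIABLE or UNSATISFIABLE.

SATISFIABLE

Set p1 = False and propagate.
For the remaining variables, p2 = False, p3 = False, p4 = True, p5 = True, p6 = True, p7 = True works.
So p1=F  p2=F  p3=F  p4=T  p5=T  p6=T  p7=T is a satisfying assignment.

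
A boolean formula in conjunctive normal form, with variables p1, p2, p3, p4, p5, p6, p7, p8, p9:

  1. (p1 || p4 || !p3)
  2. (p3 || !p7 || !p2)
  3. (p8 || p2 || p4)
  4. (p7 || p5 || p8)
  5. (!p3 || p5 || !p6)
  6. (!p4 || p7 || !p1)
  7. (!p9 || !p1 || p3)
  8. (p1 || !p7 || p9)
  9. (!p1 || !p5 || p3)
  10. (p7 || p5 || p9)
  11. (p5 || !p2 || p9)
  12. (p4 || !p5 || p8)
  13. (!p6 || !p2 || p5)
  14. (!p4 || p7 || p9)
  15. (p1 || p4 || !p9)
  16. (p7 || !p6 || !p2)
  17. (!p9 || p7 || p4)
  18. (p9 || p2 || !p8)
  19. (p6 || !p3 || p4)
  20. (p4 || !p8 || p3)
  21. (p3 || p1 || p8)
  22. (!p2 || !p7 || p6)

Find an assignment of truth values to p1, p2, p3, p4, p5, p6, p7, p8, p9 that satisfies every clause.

p1 = F, p2 = T, p3 = T, p4 = T, p5 = T, p6 = F, p7 = F, p8 = T, p9 = T

Try p1 = False.
Try p2 = True.
Set p3 = True and propagate.
  then p4 is forced to True.
For the remaining variables, p5 = True, p6 = False, p7 = False, p8 = True, p9 = True works.
Check each clause:
  1. (!p3 || p1 || p4) — p4 is true.
  2. (p3 || !p7 || !p2) — !p7 is true.
  3. (p4 || p8 || p2) — p8 is true.
  4. (p5 || p8 || p7) — p8 is true.
  5. (!p3 || !p6 || p5) — !p6 is true.
  6. (p7 || !p1 || !p4) — !p1 is true.
  7. (!p1 || !p9 || p3) — p3 is true.
  8. (p9 || p1 || !p7) — p9 is true.
  9. (!p1 || p3 || !p5) — p3 is true.
  10. (p7 || p5 || p9) — p9 is true.
  11. (p5 || !p2 || p9) — p9 is true.
  12. (!p5 || p4 || p8) — p8 is true.
  13. (!p6 || !p2 || p5) — !p6 is true.
  14. (p7 || p9 || !p4) — p9 is true.
  15. (p1 || p4 || !p9) — p4 is true.
  16. (p7 || !p6 || !p2) — !p6 is true.
  17. (p4 || p7 || !p9) — p4 is true.
  18. (p2 || !p8 || p9) — p9 is true.
  19. (p4 || p6 || !p3) — p4 is true.
  20. (p4 || !p8 || p3) — p3 is true.
  21. (p8 || p3 || p1) — p8 is true.
  22. (p6 || !p2 || !p7) — !p7 is true.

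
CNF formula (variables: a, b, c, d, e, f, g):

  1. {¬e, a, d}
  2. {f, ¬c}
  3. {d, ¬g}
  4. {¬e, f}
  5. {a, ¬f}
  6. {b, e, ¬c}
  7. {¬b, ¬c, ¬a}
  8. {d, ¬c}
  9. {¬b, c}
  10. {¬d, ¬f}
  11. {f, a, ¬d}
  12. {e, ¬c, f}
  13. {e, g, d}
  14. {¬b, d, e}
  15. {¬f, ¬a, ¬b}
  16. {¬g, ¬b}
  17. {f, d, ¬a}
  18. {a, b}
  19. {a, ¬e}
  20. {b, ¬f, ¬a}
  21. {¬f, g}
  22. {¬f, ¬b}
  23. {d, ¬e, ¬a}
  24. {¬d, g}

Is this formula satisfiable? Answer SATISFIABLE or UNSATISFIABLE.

SATISFIABLE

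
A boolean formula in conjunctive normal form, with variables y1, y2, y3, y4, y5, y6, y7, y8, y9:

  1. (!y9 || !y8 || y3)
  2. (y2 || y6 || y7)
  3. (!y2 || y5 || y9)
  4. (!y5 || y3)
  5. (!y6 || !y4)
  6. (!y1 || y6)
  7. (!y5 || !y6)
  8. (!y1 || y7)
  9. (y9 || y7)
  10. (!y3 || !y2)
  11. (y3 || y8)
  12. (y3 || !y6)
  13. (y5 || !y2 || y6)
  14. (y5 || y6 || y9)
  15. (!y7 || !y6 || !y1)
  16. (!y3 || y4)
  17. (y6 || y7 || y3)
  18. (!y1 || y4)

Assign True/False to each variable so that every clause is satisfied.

y1=False, y2=False, y3=True, y4=True, y5=True, y6=False, y7=True, y8=False, y9=True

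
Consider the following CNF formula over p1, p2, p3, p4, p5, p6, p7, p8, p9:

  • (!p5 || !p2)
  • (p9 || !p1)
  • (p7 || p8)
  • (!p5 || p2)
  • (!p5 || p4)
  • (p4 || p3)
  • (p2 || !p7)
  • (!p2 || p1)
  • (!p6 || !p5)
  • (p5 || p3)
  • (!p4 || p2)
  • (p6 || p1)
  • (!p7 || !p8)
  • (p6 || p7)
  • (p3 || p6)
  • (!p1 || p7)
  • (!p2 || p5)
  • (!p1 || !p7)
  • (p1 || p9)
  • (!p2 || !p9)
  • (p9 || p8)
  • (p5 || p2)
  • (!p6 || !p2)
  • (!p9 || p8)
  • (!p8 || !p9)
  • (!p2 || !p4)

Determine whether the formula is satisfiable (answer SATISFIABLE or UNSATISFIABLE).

UNSATISFIABLE

p2 = True:
  propagation gives p5=False; an empty clause results — contradiction.
p2 = False:
  propagation gives p5=False; an empty clause results — contradiction.
Every branch closes, so no satisfying assignment exists.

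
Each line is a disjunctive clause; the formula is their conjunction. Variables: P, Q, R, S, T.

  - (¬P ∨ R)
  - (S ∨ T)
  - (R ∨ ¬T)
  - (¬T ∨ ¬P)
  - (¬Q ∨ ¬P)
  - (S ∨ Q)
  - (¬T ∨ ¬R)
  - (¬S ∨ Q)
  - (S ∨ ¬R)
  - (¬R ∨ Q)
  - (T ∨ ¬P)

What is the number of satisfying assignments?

2

The models are:
  P=0 Q=1 R=0 S=1 T=0
  P=0 Q=1 R=1 S=1 T=0
That's 2 in total.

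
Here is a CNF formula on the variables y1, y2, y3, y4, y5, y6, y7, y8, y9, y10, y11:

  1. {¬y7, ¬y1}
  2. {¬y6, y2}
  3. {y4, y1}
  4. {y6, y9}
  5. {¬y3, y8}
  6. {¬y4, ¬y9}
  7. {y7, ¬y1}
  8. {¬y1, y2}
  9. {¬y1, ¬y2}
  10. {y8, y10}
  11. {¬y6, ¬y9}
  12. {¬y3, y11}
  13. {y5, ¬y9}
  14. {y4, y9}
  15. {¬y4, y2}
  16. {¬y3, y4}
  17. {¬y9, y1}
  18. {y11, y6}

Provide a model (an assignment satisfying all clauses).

y1 = False, y2 = True, y3 = True, y4 = True, y5 = True, y6 = True, y7 = True, y8 = True, y9 = False, y10 = False, y11 = True

Check each clause:
  1. {¬y7, ¬y1} — ¬y1 is true.
  2. {y2, ¬y6} — y2 is true.
  3. {y4, y1} — y4 is true.
  4. {y6, y9} — y6 is true.
  5. {y8, ¬y3} — y8 is true.
  6. {¬y9, ¬y4} — ¬y9 is true.
  7. {¬y1, y7} — ¬y1 is true.
  8. {y2, ¬y1} — y2 is true.
  9. {¬y2, ¬y1} — ¬y1 is true.
  10. {y10, y8} — y8 is true.
  11. {¬y9, ¬y6} — ¬y9 is true.
  12. {¬y3, y11} — y11 is true.
  13. {¬y9, y5} — y5 is true.
  14. {y4, y9} — y4 is true.
  15. {y2, ¬y4} — y2 is true.
  16. {¬y3, y4} — y4 is true.
  17. {y1, ¬y9} — ¬y9 is true.
  18. {y6, y11} — y11 is true.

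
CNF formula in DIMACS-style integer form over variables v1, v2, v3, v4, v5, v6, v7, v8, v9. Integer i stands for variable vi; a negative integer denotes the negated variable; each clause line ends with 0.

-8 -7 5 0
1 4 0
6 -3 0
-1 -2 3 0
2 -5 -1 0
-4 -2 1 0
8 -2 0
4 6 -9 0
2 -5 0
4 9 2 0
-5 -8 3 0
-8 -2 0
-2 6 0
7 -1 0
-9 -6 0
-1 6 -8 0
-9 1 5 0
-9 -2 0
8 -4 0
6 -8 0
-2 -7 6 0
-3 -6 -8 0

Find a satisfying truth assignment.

v1=F  v2=F  v3=F  v4=T  v5=F  v6=T  v7=F  v8=T  v9=F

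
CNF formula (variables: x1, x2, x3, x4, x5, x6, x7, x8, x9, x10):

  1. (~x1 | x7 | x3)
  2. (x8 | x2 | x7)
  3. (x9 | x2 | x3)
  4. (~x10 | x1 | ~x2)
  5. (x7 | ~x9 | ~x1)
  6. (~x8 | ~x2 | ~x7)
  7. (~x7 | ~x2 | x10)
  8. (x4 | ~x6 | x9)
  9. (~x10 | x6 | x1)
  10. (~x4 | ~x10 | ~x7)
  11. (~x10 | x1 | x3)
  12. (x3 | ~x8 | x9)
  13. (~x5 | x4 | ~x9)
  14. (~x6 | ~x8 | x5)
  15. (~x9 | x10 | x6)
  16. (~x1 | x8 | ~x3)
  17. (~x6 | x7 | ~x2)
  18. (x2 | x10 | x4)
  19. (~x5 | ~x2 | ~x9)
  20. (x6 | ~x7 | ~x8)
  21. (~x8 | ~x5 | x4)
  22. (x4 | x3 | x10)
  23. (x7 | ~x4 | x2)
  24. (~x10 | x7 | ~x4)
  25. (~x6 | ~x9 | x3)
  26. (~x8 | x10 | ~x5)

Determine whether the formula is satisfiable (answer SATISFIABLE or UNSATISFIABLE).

SATISFIABLE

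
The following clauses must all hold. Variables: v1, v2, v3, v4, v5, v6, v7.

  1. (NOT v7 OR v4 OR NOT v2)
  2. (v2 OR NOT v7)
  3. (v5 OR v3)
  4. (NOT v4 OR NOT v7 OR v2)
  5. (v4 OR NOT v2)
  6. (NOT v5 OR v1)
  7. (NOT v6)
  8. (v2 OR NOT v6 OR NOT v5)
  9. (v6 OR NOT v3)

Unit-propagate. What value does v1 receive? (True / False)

True

(NOT v6) stands alone — v6 = False.
From (v6 OR NOT v3) and v6 = False: v3 = False.
(v3 OR v5) with v3 = False leaves only v5, so v5 = True.
In (v1 OR NOT v5), NOT v5 is now false; v1 must hold, so v1 = True.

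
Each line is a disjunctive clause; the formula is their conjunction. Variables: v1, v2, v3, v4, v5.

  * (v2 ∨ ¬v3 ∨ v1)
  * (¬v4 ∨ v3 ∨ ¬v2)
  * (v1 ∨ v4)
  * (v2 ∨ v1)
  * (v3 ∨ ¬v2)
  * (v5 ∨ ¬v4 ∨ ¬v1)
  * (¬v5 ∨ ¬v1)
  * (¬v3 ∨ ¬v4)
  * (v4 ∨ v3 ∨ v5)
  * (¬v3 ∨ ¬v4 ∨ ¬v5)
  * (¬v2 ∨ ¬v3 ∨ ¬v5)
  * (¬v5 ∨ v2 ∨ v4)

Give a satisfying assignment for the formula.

Try v1 = True.
  then v5 is forced to False.
  then v4 is forced to False.
  then v3 is forced to True.
v2 is now unconstrained; take v2 = True.
Every clause has at least one true literal under this assignment.
Check each clause:
  1. (¬v3 ∨ v1 ∨ v2) — v1 is true.
  2. (v3 ∨ ¬v4 ∨ ¬v2) — v3 is true.
  3. (v4 ∨ v1) — v1 is true.
  4. (v1 ∨ v2) — v1 is true.
  5. (v3 ∨ ¬v2) — v3 is true.
  6. (¬v4 ∨ ¬v1 ∨ v5) — ¬v4 is true.
  7. (¬v1 ∨ ¬v5) — ¬v5 is true.
  8. (¬v3 ∨ ¬v4) — ¬v4 is true.
  9. (v3 ∨ v5 ∨ v4) — v3 is true.
  10. (¬v4 ∨ ¬v3 ∨ ¬v5) — ¬v5 is true.
  11. (¬v2 ∨ ¬v3 ∨ ¬v5) — ¬v5 is true.
  12. (¬v5 ∨ v4 ∨ v2) — v2 is true.

v1 = T, v2 = T, v3 = T, v4 = F, v5 = F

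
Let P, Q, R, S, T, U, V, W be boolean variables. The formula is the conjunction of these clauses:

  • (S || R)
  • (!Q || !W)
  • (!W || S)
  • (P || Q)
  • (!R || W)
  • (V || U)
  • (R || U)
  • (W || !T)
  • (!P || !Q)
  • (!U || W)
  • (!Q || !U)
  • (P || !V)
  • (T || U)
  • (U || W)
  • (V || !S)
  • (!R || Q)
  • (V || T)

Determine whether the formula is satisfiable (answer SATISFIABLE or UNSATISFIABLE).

SATISFIABLE

Try P = True.
  then Q is forced to False.
  then R is forced to False.
  then S is forced to True.
  then U is forced to True.
  then W is forced to True.
  then V is forced to True.
T is now unconstrained; take T = False.
So P=True  Q=False  R=False  S=True  T=False  U=True  V=True  W=True is a satisfying assignment.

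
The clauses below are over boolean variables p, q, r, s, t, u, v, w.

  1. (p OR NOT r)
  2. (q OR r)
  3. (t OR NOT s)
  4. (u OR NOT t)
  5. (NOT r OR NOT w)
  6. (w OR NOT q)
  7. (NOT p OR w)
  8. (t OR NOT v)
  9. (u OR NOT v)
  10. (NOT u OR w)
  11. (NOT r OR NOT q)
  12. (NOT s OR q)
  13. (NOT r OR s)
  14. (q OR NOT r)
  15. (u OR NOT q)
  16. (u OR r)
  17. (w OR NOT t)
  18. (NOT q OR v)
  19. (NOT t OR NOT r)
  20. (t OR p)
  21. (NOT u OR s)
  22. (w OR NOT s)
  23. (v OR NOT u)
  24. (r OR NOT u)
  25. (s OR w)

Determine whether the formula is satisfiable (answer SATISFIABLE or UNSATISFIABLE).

r = True:
  propagation gives p=True, w=False; an empty clause results — contradiction.
r = False:
  propagation gives q=True, w=True, u=True; an empty clause results — contradiction.
Every branch closes, so no satisfying assignment exists.

UNSATISFIABLE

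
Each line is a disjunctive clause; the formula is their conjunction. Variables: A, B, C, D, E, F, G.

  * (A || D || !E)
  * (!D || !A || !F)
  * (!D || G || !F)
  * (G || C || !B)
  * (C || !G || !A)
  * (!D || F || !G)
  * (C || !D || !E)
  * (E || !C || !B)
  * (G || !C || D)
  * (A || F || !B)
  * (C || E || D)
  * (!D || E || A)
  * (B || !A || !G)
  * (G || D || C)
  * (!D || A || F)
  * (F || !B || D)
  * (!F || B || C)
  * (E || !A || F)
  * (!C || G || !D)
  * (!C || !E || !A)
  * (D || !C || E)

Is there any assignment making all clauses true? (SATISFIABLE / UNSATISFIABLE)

SATISFIABLE

Set A = False and propagate.
Try B = False.
The remaining clauses are satisfied by C = True, D = True, E = True, F = True, G = True.
Every clause has at least one true literal under this assignment.
So A=F, B=F, C=T, D=T, E=T, F=T, G=T is a satisfying assignment.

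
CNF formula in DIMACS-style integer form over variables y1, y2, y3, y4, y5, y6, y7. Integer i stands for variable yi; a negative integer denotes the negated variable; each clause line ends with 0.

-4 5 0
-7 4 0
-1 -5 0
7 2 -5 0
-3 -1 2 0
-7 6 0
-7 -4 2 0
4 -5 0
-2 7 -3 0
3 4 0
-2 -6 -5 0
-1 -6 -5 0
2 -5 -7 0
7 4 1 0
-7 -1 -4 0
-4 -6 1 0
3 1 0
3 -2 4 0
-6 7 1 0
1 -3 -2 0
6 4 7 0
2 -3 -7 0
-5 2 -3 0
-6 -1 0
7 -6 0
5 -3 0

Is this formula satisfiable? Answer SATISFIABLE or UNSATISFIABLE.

y7 = True:
  propagation gives y4=True, y5=True, y1=False, y6=True; an empty clause results — contradiction.
y7 = False:
  propagation gives y6=False, y4=True, y5=True, y1=False; an empty clause results — contradiction.
Every branch closes, so no satisfying assignment exists.

UNSATISFIABLE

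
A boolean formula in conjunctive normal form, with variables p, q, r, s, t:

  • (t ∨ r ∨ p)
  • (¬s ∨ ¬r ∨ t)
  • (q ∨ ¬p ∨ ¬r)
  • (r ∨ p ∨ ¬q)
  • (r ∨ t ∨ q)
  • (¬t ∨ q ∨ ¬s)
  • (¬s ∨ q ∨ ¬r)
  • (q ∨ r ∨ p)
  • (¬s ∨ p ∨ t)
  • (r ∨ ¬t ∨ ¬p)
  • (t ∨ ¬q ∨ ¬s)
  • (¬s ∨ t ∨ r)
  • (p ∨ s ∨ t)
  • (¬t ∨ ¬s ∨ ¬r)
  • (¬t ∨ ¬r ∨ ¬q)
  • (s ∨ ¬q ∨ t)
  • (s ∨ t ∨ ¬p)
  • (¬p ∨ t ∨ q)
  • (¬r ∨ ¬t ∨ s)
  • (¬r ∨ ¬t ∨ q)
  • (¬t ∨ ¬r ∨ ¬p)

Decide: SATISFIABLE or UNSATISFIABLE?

t = True:
  r = True:
    propagation gives s=False; an empty clause results — contradiction.
  r = False:
    propagation gives p=False, q=False; an empty clause results — contradiction.
t = False:
  p = True:
    propagation gives s=True, r=False; an empty clause results — contradiction.
  p = False:
    propagation gives r=True, s=False; an empty clause results — contradiction.
Every branch closes, so no satisfying assignment exists.

UNSATISFIABLE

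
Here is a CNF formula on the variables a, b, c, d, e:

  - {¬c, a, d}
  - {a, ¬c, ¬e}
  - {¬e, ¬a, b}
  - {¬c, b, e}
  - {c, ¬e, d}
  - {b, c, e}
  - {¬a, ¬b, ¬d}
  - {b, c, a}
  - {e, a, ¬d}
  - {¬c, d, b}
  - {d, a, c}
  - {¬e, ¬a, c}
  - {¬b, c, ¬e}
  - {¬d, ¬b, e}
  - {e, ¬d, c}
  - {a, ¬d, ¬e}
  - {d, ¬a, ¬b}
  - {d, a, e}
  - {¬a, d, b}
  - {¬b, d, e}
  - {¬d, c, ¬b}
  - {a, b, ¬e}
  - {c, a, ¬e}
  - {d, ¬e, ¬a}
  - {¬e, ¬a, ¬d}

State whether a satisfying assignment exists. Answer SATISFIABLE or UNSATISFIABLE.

UNSATISFIABLE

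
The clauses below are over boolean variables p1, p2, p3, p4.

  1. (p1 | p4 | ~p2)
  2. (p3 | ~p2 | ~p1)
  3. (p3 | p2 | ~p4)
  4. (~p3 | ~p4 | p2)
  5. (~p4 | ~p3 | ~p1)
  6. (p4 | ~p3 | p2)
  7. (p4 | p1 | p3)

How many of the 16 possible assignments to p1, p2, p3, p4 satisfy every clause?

4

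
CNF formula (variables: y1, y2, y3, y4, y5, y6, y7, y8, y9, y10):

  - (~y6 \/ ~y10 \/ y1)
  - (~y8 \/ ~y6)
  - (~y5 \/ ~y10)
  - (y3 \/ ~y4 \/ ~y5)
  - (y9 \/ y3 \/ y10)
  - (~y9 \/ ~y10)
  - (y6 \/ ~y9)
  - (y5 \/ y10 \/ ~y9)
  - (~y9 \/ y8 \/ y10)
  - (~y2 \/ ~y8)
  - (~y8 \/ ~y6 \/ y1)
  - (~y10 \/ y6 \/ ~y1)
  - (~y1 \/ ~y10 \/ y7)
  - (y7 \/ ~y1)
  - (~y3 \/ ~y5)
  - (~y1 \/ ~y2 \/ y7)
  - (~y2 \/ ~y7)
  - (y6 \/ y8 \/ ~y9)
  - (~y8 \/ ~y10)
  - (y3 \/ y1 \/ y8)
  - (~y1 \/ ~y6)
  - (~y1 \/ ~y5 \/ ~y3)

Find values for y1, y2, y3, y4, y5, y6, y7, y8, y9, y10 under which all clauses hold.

Branch on y1: take y1 = False.
Try y2 = True.
  then y8 is forced to False.
  then y7 is forced to False.
  then y3 is forced to True.
  then y5 is forced to False.
For the remaining variables, y4 = True, y6 = True, y9 = False, y10 = False works.
Check each clause:
  1. (~y10 \/ y1 \/ ~y6) — ~y10 is true.
  2. (~y8 \/ ~y6) — ~y8 is true.
  3. (~y10 \/ ~y5) — ~y5 is true.
  4. (y3 \/ ~y4 \/ ~y5) — y3 is true.
  5. (y3 \/ y9 \/ y10) — y3 is true.
  6. (~y9 \/ ~y10) — ~y10 is true.
  7. (y6 \/ ~y9) — y6 is true.
  8. (y5 \/ ~y9 \/ y10) — ~y9 is true.
  9. (y10 \/ ~y9 \/ y8) — ~y9 is true.
  10. (~y8 \/ ~y2) — ~y8 is true.
  11. (~y6 \/ ~y8 \/ y1) — ~y8 is true.
  12. (~y1 \/ y6 \/ ~y10) — y6 is true.
  13. (~y10 \/ y7 \/ ~y1) — ~y1 is true.
  14. (y7 \/ ~y1) — ~y1 is true.
  15. (~y5 \/ ~y3) — ~y5 is true.
  16. (y7 \/ ~y1 \/ ~y2) — ~y1 is true.
  17. (~y7 \/ ~y2) — ~y7 is true.
  18. (~y9 \/ y6 \/ y8) — y6 is true.
  19. (~y8 \/ ~y10) — ~y8 is true.
  20. (y3 \/ y8 \/ y1) — y3 is true.
  21. (~y1 \/ ~y6) — ~y1 is true.
  22. (~y5 \/ ~y1 \/ ~y3) — ~y5 is true.

y1 = False  y2 = True  y3 = True  y4 = True  y5 = False  y6 = True  y7 = False  y8 = False  y9 = False  y10 = False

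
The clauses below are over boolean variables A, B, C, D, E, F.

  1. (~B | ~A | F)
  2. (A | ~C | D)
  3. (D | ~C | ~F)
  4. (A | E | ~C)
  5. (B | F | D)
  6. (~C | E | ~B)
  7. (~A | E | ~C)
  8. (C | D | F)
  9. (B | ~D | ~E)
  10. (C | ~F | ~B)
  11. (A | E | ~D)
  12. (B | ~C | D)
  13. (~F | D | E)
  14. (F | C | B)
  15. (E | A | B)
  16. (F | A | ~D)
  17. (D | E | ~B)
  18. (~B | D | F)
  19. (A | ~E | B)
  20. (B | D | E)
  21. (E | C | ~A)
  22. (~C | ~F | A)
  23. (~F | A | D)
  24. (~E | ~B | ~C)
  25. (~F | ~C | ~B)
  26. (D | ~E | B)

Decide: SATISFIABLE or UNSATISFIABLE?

B = True:
  C = True:
    propagation gives E=True; an empty clause results — contradiction.
  C = False:
    propagation gives F=False, A=False, D=True; an empty clause results — contradiction.
B = False:
  D = True:
    propagation gives E=False, A=True, C=False; an empty clause results — contradiction.
  D = False:
    propagation gives F=True, C=False, E=True; an empty clause results — contradiction.
Every branch closes, so no satisfying assignment exists.

UNSATISFIABLE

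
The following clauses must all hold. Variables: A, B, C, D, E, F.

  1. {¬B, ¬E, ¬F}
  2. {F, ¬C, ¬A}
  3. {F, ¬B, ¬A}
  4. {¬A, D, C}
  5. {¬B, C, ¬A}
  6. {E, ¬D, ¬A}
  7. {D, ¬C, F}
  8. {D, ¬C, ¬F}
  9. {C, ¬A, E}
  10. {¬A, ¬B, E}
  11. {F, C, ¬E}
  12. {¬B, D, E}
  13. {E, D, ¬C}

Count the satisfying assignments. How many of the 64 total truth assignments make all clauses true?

17

Case analysis on C and A:
  C=T, A=T: remaining (B,D,E,F) ∈ {(F,T,T,T)} — 1.
  C=T, A=F: 7 of the 16 assignments to (B,D,E,F) work.
  C=F, A=T: remaining (B,D,E,F) ∈ {(F,T,T,T)} — 1.
  C=F, A=F: 8 of the 16 assignments to (B,D,E,F) work.
Total: 1 + 7 + 1 + 8 = 17.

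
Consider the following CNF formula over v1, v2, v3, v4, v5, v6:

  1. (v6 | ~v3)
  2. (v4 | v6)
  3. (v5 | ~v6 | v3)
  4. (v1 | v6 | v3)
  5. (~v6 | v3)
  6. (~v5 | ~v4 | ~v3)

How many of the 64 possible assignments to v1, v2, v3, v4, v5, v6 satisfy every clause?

Split on v3, then v6.
  v3=T, v6=T: v1, v2 free; 3 ways for (v4,v5) × 2^2 = 12.
  v3=T, v6=F: a clause becomes empty — 0.
  v3=F, v6=T: a clause becomes empty — 0.
  v3=F, v6=F: remaining (v1,v2,v4,v5) ∈ {(T,F,T,F); (T,F,T,T); (T,T,T,F); (T,T,T,T)} — 4.
Total: 12 + 0 + 0 + 4 = 16.

16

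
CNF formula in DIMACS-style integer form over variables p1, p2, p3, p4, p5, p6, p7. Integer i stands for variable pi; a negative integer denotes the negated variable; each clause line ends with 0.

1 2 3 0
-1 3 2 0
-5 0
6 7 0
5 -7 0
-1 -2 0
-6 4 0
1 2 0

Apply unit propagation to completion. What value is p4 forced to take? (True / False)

True

Unit clause (¬p5) sets p5 = False.
In (p5 ∨ ¬p7), p5 is now false; ¬p7 must hold, so p7 = False.
(p7 ∨ p6) with p7 = False leaves only p6, so p6 = True.
(p4 ∨ ¬p6) with p6 = True leaves only p4, so p4 = True.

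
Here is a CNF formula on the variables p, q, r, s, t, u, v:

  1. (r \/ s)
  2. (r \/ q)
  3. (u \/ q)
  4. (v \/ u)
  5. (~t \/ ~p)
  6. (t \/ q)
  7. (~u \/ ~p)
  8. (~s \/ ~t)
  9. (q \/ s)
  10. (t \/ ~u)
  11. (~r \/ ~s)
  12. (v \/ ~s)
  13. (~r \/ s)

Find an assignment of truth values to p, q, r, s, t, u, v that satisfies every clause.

p=T  q=T  r=F  s=T  t=F  u=F  v=T

Check each clause:
  1. (s \/ r) — s is true.
  2. (r \/ q) — q is true.
  3. (q \/ u) — q is true.
  4. (u \/ v) — v is true.
  5. (~t \/ ~p) — ~t is true.
  6. (q \/ t) — q is true.
  7. (~p \/ ~u) — ~u is true.
  8. (~s \/ ~t) — ~t is true.
  9. (q \/ s) — q is true.
  10. (~u \/ t) — ~u is true.
  11. (~r \/ ~s) — ~r is true.
  12. (v \/ ~s) — v is true.
  13. (~r \/ s) — s is true.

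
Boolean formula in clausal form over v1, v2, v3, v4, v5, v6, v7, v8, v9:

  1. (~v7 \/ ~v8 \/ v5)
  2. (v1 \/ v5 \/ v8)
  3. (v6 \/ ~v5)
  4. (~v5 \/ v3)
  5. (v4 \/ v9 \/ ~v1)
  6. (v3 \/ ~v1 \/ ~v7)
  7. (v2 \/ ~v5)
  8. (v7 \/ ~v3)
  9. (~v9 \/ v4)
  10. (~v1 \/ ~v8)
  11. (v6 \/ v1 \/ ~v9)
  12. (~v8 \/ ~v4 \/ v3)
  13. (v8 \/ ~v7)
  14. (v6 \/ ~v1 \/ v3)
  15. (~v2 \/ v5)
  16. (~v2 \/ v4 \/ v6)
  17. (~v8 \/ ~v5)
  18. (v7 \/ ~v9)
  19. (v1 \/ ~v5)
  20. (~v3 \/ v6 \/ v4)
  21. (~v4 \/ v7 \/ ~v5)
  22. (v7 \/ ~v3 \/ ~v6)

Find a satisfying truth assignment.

Set v1 = False and propagate.
  then v5 is forced to False.
  then v8 is forced to True.
  then v7 is forced to False.
  then v3 is forced to False.
  then v4 is forced to False.
  then v9 is forced to False.
  then v2 is forced to False.
v6 is now unconstrained; take v6 = False.

v1=0  v2=0  v3=0  v4=0  v5=0  v6=0  v7=0  v8=1  v9=0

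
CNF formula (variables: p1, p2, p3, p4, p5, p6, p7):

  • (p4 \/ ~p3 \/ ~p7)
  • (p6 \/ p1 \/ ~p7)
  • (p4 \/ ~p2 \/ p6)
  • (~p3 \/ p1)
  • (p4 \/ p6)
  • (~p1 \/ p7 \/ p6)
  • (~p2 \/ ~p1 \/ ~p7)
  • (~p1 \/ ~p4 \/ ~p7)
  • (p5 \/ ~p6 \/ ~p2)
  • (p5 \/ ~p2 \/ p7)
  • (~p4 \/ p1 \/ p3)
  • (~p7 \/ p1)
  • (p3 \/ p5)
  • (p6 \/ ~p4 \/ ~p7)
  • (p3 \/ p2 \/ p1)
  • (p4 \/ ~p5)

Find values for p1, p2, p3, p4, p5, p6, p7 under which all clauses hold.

p1=T  p2=F  p3=T  p4=F  p5=F  p6=T  p7=F

Check each clause:
  1. (~p7 \/ p4 \/ ~p3) — ~p7 is true.
  2. (~p7 \/ p1 \/ p6) — ~p7 is true.
  3. (p6 \/ ~p2 \/ p4) — ~p2 is true.
  4. (~p3 \/ p1) — p1 is true.
  5. (p6 \/ p4) — p6 is true.
  6. (~p1 \/ p7 \/ p6) — p6 is true.
  7. (~p1 \/ ~p2 \/ ~p7) — ~p7 is true.
  8. (~p1 \/ ~p7 \/ ~p4) — ~p7 is true.
  9. (p5 \/ ~p2 \/ ~p6) — ~p2 is true.
  10. (~p2 \/ p5 \/ p7) — ~p2 is true.
  11. (~p4 \/ p3 \/ p1) — p1 is true.
  12. (~p7 \/ p1) — ~p7 is true.
  13. (p5 \/ p3) — p3 is true.
  14. (~p4 \/ ~p7 \/ p6) — ~p7 is true.
  15. (p3 \/ p1 \/ p2) — p1 is true.
  16. (p4 \/ ~p5) — ~p5 is true.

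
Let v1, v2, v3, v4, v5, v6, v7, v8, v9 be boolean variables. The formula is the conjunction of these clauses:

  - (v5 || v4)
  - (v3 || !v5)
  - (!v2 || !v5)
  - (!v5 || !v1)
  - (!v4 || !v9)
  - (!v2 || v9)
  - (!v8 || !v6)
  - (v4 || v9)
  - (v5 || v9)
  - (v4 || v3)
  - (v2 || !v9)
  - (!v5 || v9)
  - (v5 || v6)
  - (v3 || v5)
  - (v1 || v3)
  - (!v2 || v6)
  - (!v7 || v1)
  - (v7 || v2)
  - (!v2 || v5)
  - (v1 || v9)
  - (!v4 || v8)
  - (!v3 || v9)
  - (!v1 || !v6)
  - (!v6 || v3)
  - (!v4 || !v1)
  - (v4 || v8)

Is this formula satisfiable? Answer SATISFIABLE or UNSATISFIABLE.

UNSATISFIABLE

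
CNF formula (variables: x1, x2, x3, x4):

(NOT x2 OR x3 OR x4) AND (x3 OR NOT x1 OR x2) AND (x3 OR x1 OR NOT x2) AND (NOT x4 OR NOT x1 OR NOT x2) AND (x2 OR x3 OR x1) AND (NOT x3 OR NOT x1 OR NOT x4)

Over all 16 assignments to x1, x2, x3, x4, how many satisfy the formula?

6

Satisfying assignments:
  x1=F x2=F x3=T x4=F
  x1=F x2=F x3=T x4=T
  x1=F x2=T x3=T x4=F
  x1=F x2=T x3=T x4=T
  x1=T x2=F x3=T x4=F
  x1=T x2=T x3=T x4=F
Count: 6.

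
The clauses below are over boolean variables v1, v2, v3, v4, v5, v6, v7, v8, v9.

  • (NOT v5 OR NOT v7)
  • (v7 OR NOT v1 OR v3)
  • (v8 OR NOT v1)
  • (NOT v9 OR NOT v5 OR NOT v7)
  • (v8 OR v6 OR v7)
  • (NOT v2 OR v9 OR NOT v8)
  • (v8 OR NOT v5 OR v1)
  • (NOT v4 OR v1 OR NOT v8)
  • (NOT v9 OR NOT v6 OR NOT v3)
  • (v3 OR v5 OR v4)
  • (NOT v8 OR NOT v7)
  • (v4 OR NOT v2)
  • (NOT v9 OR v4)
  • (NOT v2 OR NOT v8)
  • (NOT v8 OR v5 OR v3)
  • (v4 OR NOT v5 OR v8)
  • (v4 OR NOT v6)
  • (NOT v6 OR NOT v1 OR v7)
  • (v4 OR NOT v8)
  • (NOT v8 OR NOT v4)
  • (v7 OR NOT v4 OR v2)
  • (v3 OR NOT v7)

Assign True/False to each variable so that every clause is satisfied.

v1=F, v2=T, v3=T, v4=T, v5=F, v6=F, v7=T, v8=F, v9=F

Set v1 = False and propagate.
Try v2 = True.
  then v4 is forced to True.
  then v8 is forced to False.
  then v5 is forced to False.
Branch on v3: take v3 = True.
For the remaining variables, v6 = False, v7 = True, v9 = False works.
Every clause has at least one true literal under this assignment.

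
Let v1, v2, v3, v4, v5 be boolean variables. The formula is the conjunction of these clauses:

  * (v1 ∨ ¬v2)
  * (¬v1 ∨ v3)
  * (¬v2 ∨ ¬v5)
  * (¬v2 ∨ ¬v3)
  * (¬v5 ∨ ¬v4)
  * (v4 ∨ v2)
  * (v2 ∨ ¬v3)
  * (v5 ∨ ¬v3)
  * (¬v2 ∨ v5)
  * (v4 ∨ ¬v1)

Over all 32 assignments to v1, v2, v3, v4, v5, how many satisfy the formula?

1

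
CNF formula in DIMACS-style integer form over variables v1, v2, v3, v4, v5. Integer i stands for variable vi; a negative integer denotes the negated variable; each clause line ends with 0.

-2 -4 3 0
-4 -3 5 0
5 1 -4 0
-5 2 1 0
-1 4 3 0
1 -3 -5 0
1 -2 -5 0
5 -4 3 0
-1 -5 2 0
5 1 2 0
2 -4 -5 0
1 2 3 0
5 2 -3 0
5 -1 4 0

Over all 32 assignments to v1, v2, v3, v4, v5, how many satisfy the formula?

The models are:
  v1=F v2=T v3=F v4=F v5=F
  v1=F v2=T v3=T v4=F v5=F
  v1=T v2=T v3=T v4=F v5=T
  v1=T v2=T v3=T v4=T v5=T
That's 4 in total.

4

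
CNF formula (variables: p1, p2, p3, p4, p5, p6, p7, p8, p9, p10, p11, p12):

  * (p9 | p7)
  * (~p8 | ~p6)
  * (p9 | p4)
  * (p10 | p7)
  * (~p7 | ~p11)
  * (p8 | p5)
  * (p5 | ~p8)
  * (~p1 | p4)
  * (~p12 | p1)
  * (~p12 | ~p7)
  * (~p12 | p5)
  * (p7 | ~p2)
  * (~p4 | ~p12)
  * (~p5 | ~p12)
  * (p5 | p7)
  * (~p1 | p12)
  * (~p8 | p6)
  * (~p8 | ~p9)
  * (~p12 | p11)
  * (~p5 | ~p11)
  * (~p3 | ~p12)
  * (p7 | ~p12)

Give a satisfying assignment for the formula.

p1=False, p2=False, p3=True, p4=True, p5=True, p6=True, p7=False, p8=False, p9=True, p10=True, p11=False, p12=False

p2 occurs only negated in the remaining clauses — set p2 = False.
p10 occurs only positively in the remaining clauses — set p10 = True.
Branch on p1: take p1 = False.
  then p12 is forced to False.
The remaining clauses are satisfied by p3 = True, p4 = True, p5 = True, p6 = True, p7 = False, p8 = False, p9 = True, p11 = False.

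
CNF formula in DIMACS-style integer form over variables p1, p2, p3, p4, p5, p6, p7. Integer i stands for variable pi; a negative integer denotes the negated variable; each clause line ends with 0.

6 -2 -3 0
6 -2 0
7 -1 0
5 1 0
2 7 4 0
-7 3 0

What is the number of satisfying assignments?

26

Split on p2, then p7.
  p2=T, p7=T: p4 free; 3 ways for (p1,p3,p5,p6) × 2^1 = 6.
  p2=T, p7=F: remaining (p1,p3,p4,p5,p6) ∈ {(F,F,F,T,T); (F,F,T,T,T); (F,T,F,T,T); (F,T,T,T,T)} — 4.
  p2=F, p7=T: p4, p6 free; 3 ways for (p1,p3,p5) × 2^2 = 12.
  p2=F, p7=F: remaining (p1,p3,p4,p5,p6) ∈ {(F,F,T,T,F); (F,F,T,T,T); (F,T,T,T,F); (F,T,T,T,T)} — 4.
Total: 6 + 4 + 12 + 4 = 26.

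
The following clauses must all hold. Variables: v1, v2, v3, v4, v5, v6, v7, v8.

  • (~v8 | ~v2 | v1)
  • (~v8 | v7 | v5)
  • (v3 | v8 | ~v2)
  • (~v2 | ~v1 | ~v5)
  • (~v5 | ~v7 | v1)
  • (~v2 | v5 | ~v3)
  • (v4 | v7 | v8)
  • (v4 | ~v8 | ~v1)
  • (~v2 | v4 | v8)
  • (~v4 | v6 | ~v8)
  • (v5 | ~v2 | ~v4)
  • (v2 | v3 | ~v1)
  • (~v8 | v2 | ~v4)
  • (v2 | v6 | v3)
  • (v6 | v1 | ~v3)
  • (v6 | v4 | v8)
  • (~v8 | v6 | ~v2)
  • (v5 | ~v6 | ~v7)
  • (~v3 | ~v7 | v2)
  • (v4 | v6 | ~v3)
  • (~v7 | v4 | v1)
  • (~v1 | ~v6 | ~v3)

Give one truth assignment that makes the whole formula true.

v1=T  v2=F  v3=T  v4=T  v5=T  v6=F  v7=F  v8=F

Set v1 = True and propagate.
Try v2 = False.
  then v3 is forced to True.
  then v7 is forced to False.
  then v6 is forced to False.
  then v4 is forced to True.
  then v8 is forced to False.
v5 is now unconstrained; take v5 = True.
Every clause has at least one true literal under this assignment.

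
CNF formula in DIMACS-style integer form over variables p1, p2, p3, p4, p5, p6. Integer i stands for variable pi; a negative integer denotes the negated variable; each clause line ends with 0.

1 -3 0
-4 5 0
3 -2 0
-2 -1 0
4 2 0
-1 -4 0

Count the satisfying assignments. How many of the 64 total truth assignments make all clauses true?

2

The models are:
  p1=F p2=F p3=F p4=T p5=T p6=F
  p1=F p2=F p3=F p4=T p5=T p6=T
Count: 2.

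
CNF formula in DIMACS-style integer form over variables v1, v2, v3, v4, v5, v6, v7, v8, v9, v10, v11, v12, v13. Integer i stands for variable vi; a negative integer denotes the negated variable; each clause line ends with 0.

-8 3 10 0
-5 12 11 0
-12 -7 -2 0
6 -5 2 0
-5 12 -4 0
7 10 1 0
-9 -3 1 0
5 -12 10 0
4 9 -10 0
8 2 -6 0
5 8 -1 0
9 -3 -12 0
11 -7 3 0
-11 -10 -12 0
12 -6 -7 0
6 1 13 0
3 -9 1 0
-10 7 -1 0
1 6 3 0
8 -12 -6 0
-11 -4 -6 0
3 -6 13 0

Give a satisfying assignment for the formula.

v1=True, v2=True, v3=True, v4=True, v5=True, v6=False, v7=False, v8=True, v9=True, v10=False, v11=False, v12=True, v13=True

Check each clause:
  1. {v10, ¬v8, v3} — v3 is true.
  2. {v12, v11, ¬v5} — v12 is true.
  3. {¬v2, ¬v12, ¬v7} — ¬v7 is true.
  4. {v6, v2, ¬v5} — v2 is true.
  5. {¬v5, v12, ¬v4} — v12 is true.
  6. {v7, v10, v1} — v1 is true.
  7. {¬v3, v1, ¬v9} — v1 is true.
  8. {¬v12, v10, v5} — v5 is true.
  9. {v9, ¬v10, v4} — v9 is true.
  10. {¬v6, v2, v8} — v8 is true.
  11. {v5, v8, ¬v1} — v8 is true.
  12. {¬v3, ¬v12, v9} — v9 is true.
  13. {¬v7, v3, v11} — ¬v7 is true.
  14. {¬v12, ¬v11, ¬v10} — ¬v11 is true.
  15. {¬v7, v12, ¬v6} — ¬v7 is true.
  16. {v6, v13, v1} — v1 is true.
  17. {v1, v3, ¬v9} — v1 is true.
  18. {¬v10, ¬v1, v7} — ¬v10 is true.
  19. {v6, v3, v1} — v1 is true.
  20. {v8, ¬v12, ¬v6} — v8 is true.
  21. {¬v6, ¬v11, ¬v4} — ¬v6 is true.
  22. {v3, ¬v6, v13} — ¬v6 is true.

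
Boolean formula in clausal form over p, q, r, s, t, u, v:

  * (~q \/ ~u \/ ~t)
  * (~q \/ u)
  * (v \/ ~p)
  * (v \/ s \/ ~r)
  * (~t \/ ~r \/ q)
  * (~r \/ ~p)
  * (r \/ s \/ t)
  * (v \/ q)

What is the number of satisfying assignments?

22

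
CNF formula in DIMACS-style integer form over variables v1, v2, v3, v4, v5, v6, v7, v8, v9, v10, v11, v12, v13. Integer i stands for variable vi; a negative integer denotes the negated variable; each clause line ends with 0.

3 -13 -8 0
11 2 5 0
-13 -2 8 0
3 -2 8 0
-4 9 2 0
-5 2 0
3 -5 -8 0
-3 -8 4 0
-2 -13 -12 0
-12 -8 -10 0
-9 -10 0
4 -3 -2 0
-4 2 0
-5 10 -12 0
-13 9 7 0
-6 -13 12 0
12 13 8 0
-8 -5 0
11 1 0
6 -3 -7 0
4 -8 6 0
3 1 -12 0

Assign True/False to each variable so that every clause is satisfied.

v1 = 0, v2 = 1, v3 = 1, v4 = 1, v5 = 0, v6 = 0, v7 = 0, v8 = 1, v9 = 0, v10 = 1, v11 = 1, v12 = 0, v13 = 0

Check each clause:
  1. (v3 OR NOT v13 OR NOT v8) — v3 is true.
  2. (v5 OR v2 OR v11) — v2 is true.
  3. (NOT v13 OR v8 OR NOT v2) — v8 is true.
  4. (NOT v2 OR v3 OR v8) — v8 is true.
  5. (v2 OR NOT v4 OR v9) — v2 is true.
  6. (v2 OR NOT v5) — v2 is true.
  7. (NOT v5 OR NOT v8 OR v3) — v3 is true.
  8. (NOT v3 OR NOT v8 OR v4) — v4 is true.
  9. (NOT v12 OR NOT v2 OR NOT v13) — NOT v13 is true.
  10. (NOT v12 OR NOT v10 OR NOT v8) — NOT v12 is true.
  11. (NOT v10 OR NOT v9) — NOT v9 is true.
  12. (NOT v2 OR NOT v3 OR v4) — v4 is true.
  13. (v2 OR NOT v4) — v2 is true.
  14. (v10 OR NOT v12 OR NOT v5) — v10 is true.
  15. (v9 OR v7 OR NOT v13) — NOT v13 is true.
  16. (v12 OR NOT v13 OR NOT v6) — NOT v6 is true.
  17. (v12 OR v8 OR v13) — v8 is true.
  18. (NOT v8 OR NOT v5) — NOT v5 is true.
  19. (v1 OR v11) — v11 is true.
  20. (NOT v3 OR v6 OR NOT v7) — NOT v7 is true.
  21. (v4 OR NOT v8 OR v6) — v4 is true.
  22. (v1 OR v3 OR NOT v12) — v3 is true.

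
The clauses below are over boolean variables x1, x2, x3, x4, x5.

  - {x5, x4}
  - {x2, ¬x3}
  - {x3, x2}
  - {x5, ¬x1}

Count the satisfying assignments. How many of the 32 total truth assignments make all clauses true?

Split on x2, then x3.
  x2=T, x3=T: 5 of the 8 assignments to (x1,x4,x5) work.
  x2=T, x3=F: 5 of the 8 assignments to (x1,x4,x5) work.
  x2=F, x3=T: a clause becomes empty — 0.
  x2=F, x3=F: a clause becomes empty — 0.
Total: 5 + 5 + 0 + 0 = 10.

10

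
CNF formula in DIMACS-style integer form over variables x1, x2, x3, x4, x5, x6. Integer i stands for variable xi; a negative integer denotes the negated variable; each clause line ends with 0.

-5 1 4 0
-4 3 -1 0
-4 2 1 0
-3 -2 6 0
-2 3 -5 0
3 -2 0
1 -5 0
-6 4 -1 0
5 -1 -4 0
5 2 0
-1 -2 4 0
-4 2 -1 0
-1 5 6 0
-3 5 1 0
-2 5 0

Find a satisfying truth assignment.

x1=True  x2=True  x3=True  x4=True  x5=True  x6=True

Set x1 = True and propagate.
Set x2 = True and propagate.
  then x3 is forced to True.
  then x6 is forced to True.
  then x4 is forced to True.
  then x5 is forced to True.
Every clause has at least one true literal under this assignment.
Check each clause:
  1. (~x5 \/ x4 \/ x1) — x1 is true.
  2. (~x1 \/ x3 \/ ~x4) — x3 is true.
  3. (~x4 \/ x1 \/ x2) — x1 is true.
  4. (~x2 \/ ~x3 \/ x6) — x6 is true.
  5. (~x5 \/ ~x2 \/ x3) — x3 is true.
  6. (~x2 \/ x3) — x3 is true.
  7. (~x5 \/ x1) — x1 is true.
  8. (~x1 \/ x4 \/ ~x6) — x4 is true.
  9. (~x1 \/ ~x4 \/ x5) — x5 is true.
  10. (x5 \/ x2) — x2 is true.
  11. (~x2 \/ x4 \/ ~x1) — x4 is true.
  12. (~x4 \/ x2 \/ ~x1) — x2 is true.
  13. (x5 \/ x6 \/ ~x1) — x5 is true.
  14. (x5 \/ x1 \/ ~x3) — x1 is true.
  15. (~x2 \/ x5) — x5 is true.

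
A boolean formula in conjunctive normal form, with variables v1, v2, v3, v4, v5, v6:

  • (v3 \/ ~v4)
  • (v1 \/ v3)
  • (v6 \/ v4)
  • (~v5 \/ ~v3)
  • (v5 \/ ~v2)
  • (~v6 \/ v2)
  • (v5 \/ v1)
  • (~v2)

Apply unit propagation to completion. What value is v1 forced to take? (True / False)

Unit clause (~v2) sets v2 = False.
From (v2 \/ ~v6) and v2 = False: v6 = False.
From (v4 \/ v6) and v6 = False: v4 = True.
(v3 \/ ~v4): since v4 = True, the clause reduces to (v3). v3 = True.
(~v3 \/ ~v5): since v3 = True, the clause reduces to (~v5). v5 = False.
From (v5 \/ v1) and v5 = False: v1 = True.

True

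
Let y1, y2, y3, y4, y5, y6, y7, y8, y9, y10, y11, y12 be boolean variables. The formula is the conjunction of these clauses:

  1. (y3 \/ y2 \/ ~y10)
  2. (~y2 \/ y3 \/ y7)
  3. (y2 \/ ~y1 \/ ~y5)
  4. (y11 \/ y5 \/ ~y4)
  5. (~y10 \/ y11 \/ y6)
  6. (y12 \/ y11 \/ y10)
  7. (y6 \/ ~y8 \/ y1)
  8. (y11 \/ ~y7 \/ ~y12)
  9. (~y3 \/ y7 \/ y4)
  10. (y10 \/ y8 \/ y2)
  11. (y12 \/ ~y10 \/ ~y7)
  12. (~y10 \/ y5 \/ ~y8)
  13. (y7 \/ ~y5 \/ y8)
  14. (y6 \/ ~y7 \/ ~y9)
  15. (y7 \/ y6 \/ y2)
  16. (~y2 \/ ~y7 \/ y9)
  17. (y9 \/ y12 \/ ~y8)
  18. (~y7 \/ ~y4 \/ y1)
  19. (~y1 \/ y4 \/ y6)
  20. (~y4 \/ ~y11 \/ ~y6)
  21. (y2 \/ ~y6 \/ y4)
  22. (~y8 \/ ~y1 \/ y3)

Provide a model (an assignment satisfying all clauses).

y1=False, y2=True, y3=True, y4=True, y5=False, y6=False, y7=False, y8=False, y9=True, y10=True, y11=True, y12=True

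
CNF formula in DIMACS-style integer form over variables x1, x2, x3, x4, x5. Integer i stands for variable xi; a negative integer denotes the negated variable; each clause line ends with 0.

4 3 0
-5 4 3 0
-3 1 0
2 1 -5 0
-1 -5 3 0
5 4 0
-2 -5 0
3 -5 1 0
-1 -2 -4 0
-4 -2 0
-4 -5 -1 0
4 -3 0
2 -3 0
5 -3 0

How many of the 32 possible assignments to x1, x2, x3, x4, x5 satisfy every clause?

2

The models are:
  x1=F x2=F x3=F x4=T x5=F
  x1=T x2=F x3=F x4=T x5=F
Count: 2.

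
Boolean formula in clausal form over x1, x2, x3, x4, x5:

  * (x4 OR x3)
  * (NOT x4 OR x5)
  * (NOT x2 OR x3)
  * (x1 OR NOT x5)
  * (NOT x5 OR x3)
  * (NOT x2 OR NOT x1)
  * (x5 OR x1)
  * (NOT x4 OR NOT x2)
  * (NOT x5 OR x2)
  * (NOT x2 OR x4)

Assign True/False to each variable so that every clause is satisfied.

x1 = True, x2 = False, x3 = True, x4 = False, x5 = False

Check each clause:
  1. (x3 OR x4) — x3 is true.
  2. (NOT x4 OR x5) — NOT x4 is true.
  3. (x3 OR NOT x2) — x3 is true.
  4. (x1 OR NOT x5) — x1 is true.
  5. (x3 OR NOT x5) — x3 is true.
  6. (NOT x2 OR NOT x1) — NOT x2 is true.
  7. (x1 OR x5) — x1 is true.
  8. (NOT x4 OR NOT x2) — NOT x4 is true.
  9. (x2 OR NOT x5) — NOT x5 is true.
  10. (NOT x2 OR x4) — NOT x2 is true.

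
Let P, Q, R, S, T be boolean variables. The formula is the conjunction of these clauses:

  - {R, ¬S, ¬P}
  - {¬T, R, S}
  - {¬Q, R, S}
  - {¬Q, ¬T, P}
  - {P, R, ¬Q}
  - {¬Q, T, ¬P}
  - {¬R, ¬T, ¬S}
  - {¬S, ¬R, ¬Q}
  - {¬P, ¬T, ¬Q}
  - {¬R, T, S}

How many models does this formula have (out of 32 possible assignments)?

The models are:
  P=F Q=F R=F S=F T=F
  P=F Q=F R=F S=T T=F
  P=F Q=F R=F S=T T=T
  P=F Q=F R=T S=F T=T
  P=F Q=F R=T S=T T=F
  P=T Q=F R=F S=F T=F
  P=T Q=F R=T S=F T=T
  P=T Q=F R=T S=T T=F
Count: 8.

8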